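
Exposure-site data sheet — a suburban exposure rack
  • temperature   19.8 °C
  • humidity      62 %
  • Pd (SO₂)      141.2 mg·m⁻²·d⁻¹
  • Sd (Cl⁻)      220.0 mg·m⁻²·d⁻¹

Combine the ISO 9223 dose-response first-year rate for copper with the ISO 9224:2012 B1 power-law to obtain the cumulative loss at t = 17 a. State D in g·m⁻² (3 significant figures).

copper: T>10 °C ⇒ hinge -0.080·(19.8−10) = -0.7840
  sulphur-dioxide contribution → 0.3399 μm/a
  chloride contribution → 1.081 μm/a
  ⇒ r_corr(copper) = 1.421 μm/a
Long-term exponent b (ISO 9224 Table 2, B1) = 0.667
  D(17) = 1.421 × 17^0.667 = 1.421 × 6.618 = 9.404 μm
  Mass loss = 9.404 μm × 8.96 g/cm³ = 84.26 g·m⁻²

D(17) = 84.3 g·m⁻²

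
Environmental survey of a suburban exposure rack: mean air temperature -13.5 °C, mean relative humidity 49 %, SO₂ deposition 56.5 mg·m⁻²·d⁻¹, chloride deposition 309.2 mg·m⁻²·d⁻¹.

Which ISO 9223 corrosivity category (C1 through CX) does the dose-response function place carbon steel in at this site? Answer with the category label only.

C2

carbon steel: f(T) = +0.150·(T−10) [T≤10 °C] = -3.5250
  sulphur-dioxide contribution → 1.132 μm/a
  chloride contribution → 10.48 μm/a
  ⇒ r_corr(carbon steel) = 11.61 μm/a
11.6 μm/a falls in (1.3, 25] for carbon steel → category C2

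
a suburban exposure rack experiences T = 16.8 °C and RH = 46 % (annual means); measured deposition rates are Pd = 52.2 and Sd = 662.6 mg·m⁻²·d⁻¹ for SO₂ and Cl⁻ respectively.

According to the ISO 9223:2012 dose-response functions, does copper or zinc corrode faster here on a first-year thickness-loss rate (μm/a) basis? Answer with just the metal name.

copper: f(T) = -0.080·(T−10) [T>10 °C] = -0.5440
  sulphur-dioxide contribution → 0.1298 μm/a
  chloride contribution → 0.7066 μm/a
  total first-year rate 0.8364 μm/a
zinc: temperature factor f = -0.071·(6.8) = -0.4828
  sulphur-dioxide contribution → 0.3764 μm/a
  chloride contribution → 4.277 μm/a
  total first-year rate 4.653 μm/a
Ordering by μm/a: zinc (4.65) > copper (0.836)

zinc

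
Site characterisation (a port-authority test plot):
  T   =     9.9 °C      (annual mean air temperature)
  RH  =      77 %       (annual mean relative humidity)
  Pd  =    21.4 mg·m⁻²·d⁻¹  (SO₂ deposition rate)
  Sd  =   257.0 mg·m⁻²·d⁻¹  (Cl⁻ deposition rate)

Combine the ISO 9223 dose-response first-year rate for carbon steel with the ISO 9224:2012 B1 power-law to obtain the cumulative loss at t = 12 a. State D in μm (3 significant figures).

D(12) = 367 μm

carbon steel: f(T) = +0.150·(T−10) [T≤10 °C] = -0.0150
  SO₂ term: 1.77·21.4^0.52·exp(0.02·77-0.0150) = 40
  Cl⁻ term: 0.102·257.0^0.62·exp(0.033·77+0.04·9.9) = 60.02
  sum: 40 + 60.02 → r_corr = 100 μm/a
Long-term exponent b (ISO 9224 Table 2, B1) = 0.523
  D(12) = 100 × 12^0.523 = 100 × 3.668 = 366.9 μm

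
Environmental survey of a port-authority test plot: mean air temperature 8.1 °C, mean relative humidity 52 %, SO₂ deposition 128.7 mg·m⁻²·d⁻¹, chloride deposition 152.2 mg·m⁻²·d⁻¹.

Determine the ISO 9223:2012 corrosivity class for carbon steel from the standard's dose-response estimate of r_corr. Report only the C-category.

C4

carbon steel: temperature factor f = +0.150·(-1.9) = -0.2850
  sulphur-dioxide contribution → 47.08 μm/a
  chloride contribution → 17.69 μm/a
  total first-year rate 64.77 μm/a
ISO 9223 Table 2 (carbon steel): 50 < 64.8 ≤ 80 μm/a ⇒ C4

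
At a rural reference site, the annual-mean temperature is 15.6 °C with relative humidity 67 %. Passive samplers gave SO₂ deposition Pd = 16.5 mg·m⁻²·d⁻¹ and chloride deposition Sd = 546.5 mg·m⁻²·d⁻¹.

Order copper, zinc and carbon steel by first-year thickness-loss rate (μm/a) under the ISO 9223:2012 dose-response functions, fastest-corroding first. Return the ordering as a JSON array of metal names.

["carbon steel", "zinc", "copper"]

copper: f(T) = -0.080·(T−10) [T>10 °C] = -0.4480
  Pd branch = 0.0053·Pd^0.26·e^(0.059·RH+f) = 0.3656 μm/a
  Cl⁻ term: 0.01025·546.5^0.27·exp(0.036·67+0.049·15.6) = 1.347
  sum: 0.3656 + 1.347 → r_corr = 1.713 μm/a
zinc: temperature factor f = -0.071·(5.6) = -0.3976
  Pd branch = 0.0129·Pd^0.44·e^(0.046·RH+f) = 0.6488 μm/a
  Sd branch = 0.0175·Sd^0.57·e^(0.008·RH+0.085·T) = 4.094 μm/a
  r_corr = 0.6488 + 4.094 = 4.743 μm/a
carbon steel: f(T) = -0.054·(T−10) [T>10 °C] = -0.3024
  SO₂ term: 1.77·16.5^0.52·exp(0.02·67-0.3024) = 21.46
  Cl⁻ term: 0.102·546.5^0.62·exp(0.033·67+0.04·15.6) = 86.52
  sum: 21.46 + 86.52 → r_corr = 108 μm/a
Ordering by μm/a: carbon steel (108) > zinc (4.74) > copper (1.71)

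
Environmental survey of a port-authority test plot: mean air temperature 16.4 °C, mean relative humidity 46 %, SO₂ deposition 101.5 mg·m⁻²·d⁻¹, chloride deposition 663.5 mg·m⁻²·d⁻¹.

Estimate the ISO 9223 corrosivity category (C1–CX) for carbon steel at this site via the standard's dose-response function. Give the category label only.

C5

carbon steel: f(T) = -0.054·(T−10) [T>10 °C] = -0.3456
  sulphur-dioxide contribution → 34.74 μm/a
  chloride contribution → 50.38 μm/a
  total first-year rate 85.12 μm/a
Category bounds: 80…200 μm/a bracket r_corr ⇒ C5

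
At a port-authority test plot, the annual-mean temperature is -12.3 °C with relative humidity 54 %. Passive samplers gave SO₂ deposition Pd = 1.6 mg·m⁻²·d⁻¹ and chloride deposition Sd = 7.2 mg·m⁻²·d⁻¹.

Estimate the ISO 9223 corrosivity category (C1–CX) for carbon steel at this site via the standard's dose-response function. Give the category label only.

C2

carbon steel: temperature factor f = +0.150·(-22.3) = -3.3450
  SO₂ term: 1.77·1.6^0.52·exp(0.02·54-3.3450) = 0.2347
  Sd branch = 0.102·Sd^0.62·e^(0.033·RH+0.04·T) = 1.26 μm/a
  r_corr = 0.2347 + 1.26 = 1.495 μm/a
Category bounds: 1.3…25 μm/a bracket r_corr ⇒ C2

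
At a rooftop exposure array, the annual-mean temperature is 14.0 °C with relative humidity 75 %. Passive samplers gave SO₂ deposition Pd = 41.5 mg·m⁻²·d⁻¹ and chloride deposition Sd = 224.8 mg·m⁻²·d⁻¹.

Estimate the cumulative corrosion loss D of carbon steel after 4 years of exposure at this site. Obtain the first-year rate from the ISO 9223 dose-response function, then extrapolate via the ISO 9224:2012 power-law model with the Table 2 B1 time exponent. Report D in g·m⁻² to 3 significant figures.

carbon steel: f(T) = -0.054·(T−10) [T>10 °C] = -0.2160
  Pd branch = 1.77·Pd^0.52·e^(0.02·RH+f) = 44.36 μm/a
  Sd branch = 0.102·Sd^0.62·e^(0.033·RH+0.04·T) = 60.93 μm/a
  sum: 44.36 + 60.93 → r_corr = 105.3 μm/a
Long-term exponent b (ISO 9224 Table 2, B1) = 0.523
  D(4) = 105.3 × 4^0.523 = 105.3 × 2.065 = 217.4 μm
  Mass loss = 217.4 μm × 7.85 g/cm³ = 1707 g·m⁻²

D(4) = 1.71e+03 g·m⁻²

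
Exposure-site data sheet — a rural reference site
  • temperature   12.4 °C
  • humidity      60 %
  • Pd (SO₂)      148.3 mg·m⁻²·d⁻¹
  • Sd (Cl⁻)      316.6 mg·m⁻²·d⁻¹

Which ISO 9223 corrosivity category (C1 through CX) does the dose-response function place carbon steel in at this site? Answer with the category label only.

C5

carbon steel: T>10 °C ⇒ hinge -0.054·(12.4−10) = -0.1296
  SO₂ term: 1.77·148.3^0.52·exp(0.02·60-0.1296) = 69.48
  Sd branch = 0.102·Sd^0.62·e^(0.033·RH+0.04·T) = 43.08 μm/a
  r_corr = 69.48 + 43.08 = 112.6 μm/a
113 μm/a falls in (80, 200] for carbon steel → category C5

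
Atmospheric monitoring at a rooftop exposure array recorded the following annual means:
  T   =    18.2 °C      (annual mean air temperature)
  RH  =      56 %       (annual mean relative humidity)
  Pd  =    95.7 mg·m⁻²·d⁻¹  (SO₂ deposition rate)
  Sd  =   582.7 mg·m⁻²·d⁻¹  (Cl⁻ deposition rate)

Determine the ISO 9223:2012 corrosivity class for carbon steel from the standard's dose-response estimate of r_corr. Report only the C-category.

carbon steel: T>10 °C ⇒ hinge -0.054·(18.2−10) = -0.4428
  sulphur-dioxide contribution → 37.34 μm/a
  chloride contribution → 69.49 μm/a
  total first-year rate 106.8 μm/a
ISO 9223 Table 2 (carbon steel): 80 < 107 ≤ 200 μm/a ⇒ C5

C5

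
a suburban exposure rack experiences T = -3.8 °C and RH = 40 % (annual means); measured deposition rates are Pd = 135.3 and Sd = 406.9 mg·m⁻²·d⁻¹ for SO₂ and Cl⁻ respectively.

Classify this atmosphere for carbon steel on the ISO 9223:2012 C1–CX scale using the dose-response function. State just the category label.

C2

carbon steel: T≤10 °C ⇒ hinge +0.150·(-3.8−10) = -2.0700
  sulphur-dioxide contribution → 6.378 μm/a
  chloride contribution → 13.61 μm/a
  ⇒ r_corr(carbon steel) = 19.98 μm/a
Category bounds: 1.3…25 μm/a bracket r_corr ⇒ C2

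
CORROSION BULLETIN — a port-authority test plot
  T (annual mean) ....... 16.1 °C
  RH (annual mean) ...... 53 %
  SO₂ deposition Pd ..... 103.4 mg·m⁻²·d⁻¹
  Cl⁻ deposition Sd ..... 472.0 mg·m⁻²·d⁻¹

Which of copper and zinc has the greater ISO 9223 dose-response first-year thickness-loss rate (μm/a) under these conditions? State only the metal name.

zinc

copper: temperature factor f = -0.080·(6.1) = -0.4880
  SO₂ term: 0.0053·103.4^0.26·exp(0.059·53-0.4880) = 0.2478
  Sd branch = 0.01025·Sd^0.27·e^(0.036·RH+0.049·T) = 0.8016 μm/a
  sum: 0.2478 + 0.8016 → r_corr = 1.049 μm/a
zinc: f(T) = -0.071·(T−10) [T>10 °C] = -0.4331
  SO₂ term: 0.0129·103.4^0.44·exp(0.046·53-0.4331) = 0.7374
  Sd branch = 0.0175·Sd^0.57·e^(0.008·RH+0.085·T) = 3.513 μm/a
  sum: 0.7374 + 3.513 → r_corr = 4.25 μm/a
Ordering by μm/a: zinc (4.25) > copper (1.05)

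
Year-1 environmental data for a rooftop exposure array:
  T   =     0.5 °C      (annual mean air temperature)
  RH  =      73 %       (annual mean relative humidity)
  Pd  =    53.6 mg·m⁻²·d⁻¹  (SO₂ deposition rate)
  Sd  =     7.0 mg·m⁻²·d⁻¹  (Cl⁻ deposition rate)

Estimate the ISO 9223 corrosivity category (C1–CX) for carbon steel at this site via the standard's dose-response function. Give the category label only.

carbon steel: f(T) = +0.150·(T−10) [T≤10 °C] = -1.4250
  sulphur-dioxide contribution → 14.53 μm/a
  chloride contribution → 3.868 μm/a
  ⇒ r_corr(carbon steel) = 18.4 μm/a
Category bounds: 1.3…25 μm/a bracket r_corr ⇒ C2

C2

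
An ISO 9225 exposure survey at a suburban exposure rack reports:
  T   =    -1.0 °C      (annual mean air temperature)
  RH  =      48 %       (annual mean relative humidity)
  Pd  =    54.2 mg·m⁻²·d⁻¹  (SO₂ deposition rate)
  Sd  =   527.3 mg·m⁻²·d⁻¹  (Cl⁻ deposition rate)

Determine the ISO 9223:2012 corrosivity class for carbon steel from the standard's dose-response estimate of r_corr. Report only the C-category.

carbon steel: f(T) = +0.150·(T−10) [T≤10 °C] = -1.6500
  Pd branch = 1.77·Pd^0.52·e^(0.02·RH+f) = 7.079 μm/a
  Sd branch = 0.102·Sd^0.62·e^(0.033·RH+0.04·T) = 23.27 μm/a
  r_corr = 7.079 + 23.27 = 30.35 μm/a
30.4 μm/a falls in (25, 50] for carbon steel → category C3

C3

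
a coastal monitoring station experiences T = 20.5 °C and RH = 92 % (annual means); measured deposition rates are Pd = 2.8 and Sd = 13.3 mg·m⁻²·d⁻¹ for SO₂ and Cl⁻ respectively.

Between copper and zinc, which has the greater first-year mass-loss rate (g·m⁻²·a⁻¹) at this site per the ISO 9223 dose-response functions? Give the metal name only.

copper

copper: T>10 °C ⇒ hinge -0.080·(20.5−10) = -0.8400
  SO₂ term: 0.0053·2.8^0.26·exp(0.059·92-0.8400) = 0.6809
  Sd branch = 0.01025·Sd^0.27·e^(0.036·RH+0.049·T) = 1.545 μm/a
  r_corr = 0.6809 + 1.545 = 2.225 μm/a
  mass loss = 2.225 μm/a × 8.96 g/cm³ = 19.94 g·m⁻²·a⁻¹
zinc: T>10 °C ⇒ hinge -0.071·(20.5−10) = -0.7455
  SO₂ term: 0.0129·2.8^0.44·exp(0.046·92-0.7455) = 0.663
  Cl⁻ term: 0.0175·13.3^0.57·exp(0.008·92+0.085·20.5) = 0.9121
  sum: 0.663 + 0.9121 → r_corr = 1.575 μm/a
  mass loss = 1.575 μm/a × 7.14 g/cm³ = 11.25 g·m⁻²·a⁻¹
Ordering by g·m⁻²·a⁻¹: copper (19.9) > zinc (11.2)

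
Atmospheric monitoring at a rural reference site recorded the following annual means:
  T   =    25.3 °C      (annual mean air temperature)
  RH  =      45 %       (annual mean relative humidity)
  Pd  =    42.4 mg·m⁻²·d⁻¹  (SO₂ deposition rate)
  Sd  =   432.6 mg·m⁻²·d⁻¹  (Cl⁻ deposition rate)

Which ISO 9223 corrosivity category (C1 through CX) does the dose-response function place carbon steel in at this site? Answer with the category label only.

carbon steel: temperature factor f = -0.054·(15.3) = -0.8262
  Pd branch = 1.77·Pd^0.52·e^(0.02·RH+f) = 13.37 μm/a
  Sd branch = 0.102·Sd^0.62·e^(0.033·RH+0.04·T) = 53.38 μm/a
  r_corr = 13.37 + 53.38 = 66.76 μm/a
ISO 9223 Table 2 (carbon steel): 50 < 66.8 ≤ 80 μm/a ⇒ C4

C4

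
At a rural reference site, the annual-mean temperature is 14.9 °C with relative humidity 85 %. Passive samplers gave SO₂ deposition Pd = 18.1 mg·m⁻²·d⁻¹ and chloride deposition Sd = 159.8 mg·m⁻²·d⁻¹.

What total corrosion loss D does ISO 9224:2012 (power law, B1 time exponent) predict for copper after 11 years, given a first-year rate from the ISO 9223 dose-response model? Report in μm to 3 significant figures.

D(11) = 14.5 μm

copper: T>10 °C ⇒ hinge -0.080·(14.9−10) = -0.3920
  sulphur-dioxide contribution → 1.146 μm/a
  chloride contribution → 1.785 μm/a
  total first-year rate 2.931 μm/a
Power-law: D(11) = r_corr · 11^0.667
  D(11) = 2.931 × 11^0.667 = 2.931 × 4.95 = 14.51 μm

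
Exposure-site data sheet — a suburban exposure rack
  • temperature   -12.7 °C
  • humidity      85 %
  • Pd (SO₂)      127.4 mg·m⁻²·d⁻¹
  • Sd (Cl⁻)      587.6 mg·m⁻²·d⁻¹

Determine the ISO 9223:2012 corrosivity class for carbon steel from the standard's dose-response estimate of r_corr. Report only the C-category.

carbon steel: T≤10 °C ⇒ hinge +0.150·(-12.7−10) = -3.4050
  Pd branch = 1.77·Pd^0.52·e^(0.02·RH+f) = 4.001 μm/a
  Cl⁻ term: 0.102·587.6^0.62·exp(0.033·85+0.04·-12.7) = 52.85
  sum: 4.001 + 52.85 → r_corr = 56.85 μm/a
ISO 9223 Table 2 (carbon steel): 50 < 56.8 ≤ 80 μm/a ⇒ C4

C4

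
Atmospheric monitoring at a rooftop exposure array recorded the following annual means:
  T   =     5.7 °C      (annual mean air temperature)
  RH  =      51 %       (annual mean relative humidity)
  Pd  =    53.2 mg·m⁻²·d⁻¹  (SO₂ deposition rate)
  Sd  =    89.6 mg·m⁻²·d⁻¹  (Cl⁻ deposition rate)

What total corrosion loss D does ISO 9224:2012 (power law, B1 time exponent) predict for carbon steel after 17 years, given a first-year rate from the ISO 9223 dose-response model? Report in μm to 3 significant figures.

carbon steel: temperature factor f = +0.150·(-4.3) = -0.6450
  Pd branch = 1.77·Pd^0.52·e^(0.02·RH+f) = 20.34 μm/a
  Cl⁻ term: 0.102·89.6^0.62·exp(0.033·51+0.04·5.7) = 11.19
  r_corr = 20.34 + 11.19 = 31.53 μm/a
Power-law: D(17) = r_corr · 17^0.523
  D(17) = 31.53 × 17^0.523 = 31.53 × 4.401 = 138.8 μm

D(17) = 139 μm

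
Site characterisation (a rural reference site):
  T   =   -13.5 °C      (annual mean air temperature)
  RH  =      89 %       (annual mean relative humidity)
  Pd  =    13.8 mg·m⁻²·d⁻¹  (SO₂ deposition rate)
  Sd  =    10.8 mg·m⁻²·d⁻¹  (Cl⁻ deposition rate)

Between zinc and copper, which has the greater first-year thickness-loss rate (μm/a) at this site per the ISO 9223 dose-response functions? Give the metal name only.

zinc

zinc: T≤10 °C ⇒ hinge +0.038·(-13.5−10) = -0.8930
  sulphur-dioxide contribution → 1.005 μm/a
  chloride contribution → 0.04395 μm/a
  total first-year rate 1.049 μm/a
copper: T≤10 °C ⇒ hinge +0.126·(-13.5−10) = -2.9610
  sulphur-dioxide contribution → 0.1036 μm/a
  chloride contribution → 0.2477 μm/a
  ⇒ r_corr(copper) = 0.3513 μm/a
Ordering by μm/a: zinc (1.05) > copper (0.351)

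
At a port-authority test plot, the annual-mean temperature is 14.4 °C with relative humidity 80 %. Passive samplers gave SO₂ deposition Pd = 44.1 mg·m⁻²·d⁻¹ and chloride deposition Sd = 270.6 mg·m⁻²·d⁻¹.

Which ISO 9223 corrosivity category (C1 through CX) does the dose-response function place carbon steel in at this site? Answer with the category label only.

C5

carbon steel: f(T) = -0.054·(T−10) [T>10 °C] = -0.2376
  sulphur-dioxide contribution → 49.52 μm/a
  chloride contribution → 81.91 μm/a
  total first-year rate 131.4 μm/a
ISO 9223 Table 2 (carbon steel): 80 < 131 ≤ 200 μm/a ⇒ C5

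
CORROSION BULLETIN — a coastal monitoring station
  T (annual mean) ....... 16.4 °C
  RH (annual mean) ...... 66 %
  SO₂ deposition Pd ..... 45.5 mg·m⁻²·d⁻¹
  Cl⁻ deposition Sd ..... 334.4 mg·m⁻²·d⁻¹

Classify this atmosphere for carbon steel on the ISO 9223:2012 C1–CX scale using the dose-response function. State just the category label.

carbon steel: T>10 °C ⇒ hinge -0.054·(16.4−10) = -0.3456
  sulphur-dioxide contribution → 34.14 μm/a
  chloride contribution → 63.74 μm/a
  ⇒ r_corr(carbon steel) = 97.89 μm/a
97.9 μm/a falls in (80, 200] for carbon steel → category C5

C5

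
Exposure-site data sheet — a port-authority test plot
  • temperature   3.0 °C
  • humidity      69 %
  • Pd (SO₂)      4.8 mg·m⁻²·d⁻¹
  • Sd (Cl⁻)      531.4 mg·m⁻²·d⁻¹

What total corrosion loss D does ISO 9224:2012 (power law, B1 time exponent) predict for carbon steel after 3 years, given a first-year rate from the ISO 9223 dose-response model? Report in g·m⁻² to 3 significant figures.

D(3) = 843 g·m⁻²

carbon steel: temperature factor f = +0.150·(-7.0) = -1.0500
  SO₂ term: 1.77·4.8^0.52·exp(0.02·69-1.0500) = 5.566
  Cl⁻ term: 0.102·531.4^0.62·exp(0.033·69+0.04·3.0) = 54.87
  sum: 5.566 + 54.87 → r_corr = 60.44 μm/a
Power-law: D(3) = r_corr · 3^0.523
  D(3) = 60.44 × 3^0.523 = 60.44 × 1.776 = 107.4 μm
  Mass loss = 107.4 μm × 7.85 g/cm³ = 842.8 g·m⁻²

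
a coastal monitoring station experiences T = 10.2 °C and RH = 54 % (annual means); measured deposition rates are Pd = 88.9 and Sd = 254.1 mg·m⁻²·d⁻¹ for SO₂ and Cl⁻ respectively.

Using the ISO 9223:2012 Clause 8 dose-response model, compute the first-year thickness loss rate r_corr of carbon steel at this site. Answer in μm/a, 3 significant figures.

r_corr = 81.4 μm/a

carbon steel: T>10 °C ⇒ hinge -0.054·(10.2−10) = -0.0108
  Pd branch = 1.77·Pd^0.52·e^(0.02·RH+f) = 53.18 μm/a
  Cl⁻ term: 0.102·254.1^0.62·exp(0.033·54+0.04·10.2) = 28.24
  sum: 53.18 + 28.24 → r_corr = 81.42 μm/a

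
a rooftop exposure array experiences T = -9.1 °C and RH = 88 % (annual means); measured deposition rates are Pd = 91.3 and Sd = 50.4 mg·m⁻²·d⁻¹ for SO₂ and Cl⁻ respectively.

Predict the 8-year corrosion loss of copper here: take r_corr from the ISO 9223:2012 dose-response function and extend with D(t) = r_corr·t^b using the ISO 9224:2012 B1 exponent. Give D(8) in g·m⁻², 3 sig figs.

D(8) = 26.1 g·m⁻²

copper: T≤10 °C ⇒ hinge +0.126·(-9.1−10) = -2.4066
  sulphur-dioxide contribution → 0.2778 μm/a
  chloride contribution → 0.4493 μm/a
  total first-year rate 0.7271 μm/a
ISO 9224: D(t) = r_corr · t^b with b = 0.667 (copper, B1)
  D(8) = 0.7271 × 8^0.667 = 0.7271 × 4.003 = 2.91 μm
  Mass loss = 2.91 μm × 8.96 g/cm³ = 26.08 g·m⁻²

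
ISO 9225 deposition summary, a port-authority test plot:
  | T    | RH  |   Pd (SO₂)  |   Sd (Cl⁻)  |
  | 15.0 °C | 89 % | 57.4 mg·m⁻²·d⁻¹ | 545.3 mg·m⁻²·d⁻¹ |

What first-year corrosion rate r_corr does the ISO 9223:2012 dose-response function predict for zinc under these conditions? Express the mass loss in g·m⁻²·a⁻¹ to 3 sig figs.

r_corr = 56.1 g·m⁻²·a⁻¹

zinc: f(T) = -0.071·(T−10) [T>10 °C] = -0.3550
  Pd branch = 0.0129·Pd^0.44·e^(0.046·RH+f) = 3.224 μm/a
  Cl⁻ term: 0.0175·545.3^0.57·exp(0.008·89+0.085·15.0) = 4.633
  r_corr = 3.224 + 4.633 = 7.857 μm/a
Convert to mass loss: 7.857 μm/a × 7.14 g/cm³ = 56.1 g·m⁻²·a⁻¹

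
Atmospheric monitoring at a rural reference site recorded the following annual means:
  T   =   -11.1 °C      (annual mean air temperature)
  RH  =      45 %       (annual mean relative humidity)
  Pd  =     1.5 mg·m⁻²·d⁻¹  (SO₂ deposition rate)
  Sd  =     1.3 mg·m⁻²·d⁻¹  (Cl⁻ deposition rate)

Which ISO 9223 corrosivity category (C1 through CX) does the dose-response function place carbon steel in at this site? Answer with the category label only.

C1

carbon steel: T≤10 °C ⇒ hinge +0.150·(-11.1−10) = -3.1650
  sulphur-dioxide contribution → 0.2269 μm/a
  chloride contribution → 0.3399 μm/a
  total first-year rate 0.5668 μm/a
Category bounds: 0…1.3 μm/a bracket r_corr ⇒ C1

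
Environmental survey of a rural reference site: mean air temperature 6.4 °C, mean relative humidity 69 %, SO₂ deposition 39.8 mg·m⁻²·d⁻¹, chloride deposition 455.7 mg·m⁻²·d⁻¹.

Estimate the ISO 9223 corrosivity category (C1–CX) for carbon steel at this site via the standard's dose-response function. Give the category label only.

carbon steel: f(T) = +0.150·(T−10) [T≤10 °C] = -0.5400
  SO₂ term: 1.77·39.8^0.52·exp(0.02·69-0.5400) = 27.84
  Cl⁻ term: 0.102·455.7^0.62·exp(0.033·69+0.04·6.4) = 57.15
  r_corr = 27.84 + 57.15 = 85 μm/a
ISO 9223 Table 2 (carbon steel): 80 < 85 ≤ 200 μm/a ⇒ C5

C5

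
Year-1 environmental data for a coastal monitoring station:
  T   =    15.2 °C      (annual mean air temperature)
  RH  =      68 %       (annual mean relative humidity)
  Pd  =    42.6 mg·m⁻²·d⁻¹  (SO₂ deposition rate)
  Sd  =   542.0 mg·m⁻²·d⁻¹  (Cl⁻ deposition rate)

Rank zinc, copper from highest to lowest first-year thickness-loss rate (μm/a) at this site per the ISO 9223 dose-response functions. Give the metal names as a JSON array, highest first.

["zinc", "copper"]

zinc: temperature factor f = -0.071·(5.2) = -0.3692
  Pd branch = 0.0129·Pd^0.44·e^(0.046·RH+f) = 1.061 μm/a
  Cl⁻ term: 0.0175·542.0^0.57·exp(0.008·68+0.085·15.2) = 3.97
  sum: 1.061 + 3.97 → r_corr = 5.031 μm/a
copper: f(T) = -0.080·(T−10) [T>10 °C] = -0.4160
  SO₂ term: 0.0053·42.6^0.26·exp(0.059·68-0.4160) = 0.5124
  Cl⁻ term: 0.01025·542.0^0.27·exp(0.036·68+0.049·15.2) = 1.366
  r_corr = 0.5124 + 1.366 = 1.879 μm/a
Ordering by μm/a: zinc (5.03) > copper (1.88)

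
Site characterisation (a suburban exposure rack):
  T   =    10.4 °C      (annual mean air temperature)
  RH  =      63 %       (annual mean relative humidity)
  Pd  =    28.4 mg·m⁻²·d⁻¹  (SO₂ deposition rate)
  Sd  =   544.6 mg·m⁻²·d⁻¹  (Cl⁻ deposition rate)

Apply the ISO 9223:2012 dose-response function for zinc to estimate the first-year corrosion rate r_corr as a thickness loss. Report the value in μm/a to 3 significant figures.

r_corr = 3.53 μm/a

zinc: T>10 °C ⇒ hinge -0.071·(10.4−10) = -0.0284
  Pd branch = 0.0129·Pd^0.44·e^(0.046·RH+f) = 0.9915 μm/a
  Cl⁻ term: 0.0175·544.6^0.57·exp(0.008·63+0.085·10.4) = 2.543
  sum: 0.9915 + 2.543 → r_corr = 3.535 μm/a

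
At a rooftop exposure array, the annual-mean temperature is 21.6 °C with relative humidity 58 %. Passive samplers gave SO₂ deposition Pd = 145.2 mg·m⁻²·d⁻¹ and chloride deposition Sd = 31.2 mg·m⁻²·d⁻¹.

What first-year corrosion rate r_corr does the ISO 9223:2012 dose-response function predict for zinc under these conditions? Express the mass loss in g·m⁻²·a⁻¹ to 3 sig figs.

r_corr = 14.1 g·m⁻²·a⁻¹

zinc: T>10 °C ⇒ hinge -0.071·(21.6−10) = -0.8236
  sulphur-dioxide contribution → 0.7292 μm/a
  chloride contribution → 1.24 μm/a
  total first-year rate 1.97 μm/a
Convert to mass loss: 1.97 μm/a × 7.14 g/cm³ = 14.06 g·m⁻²·a⁻¹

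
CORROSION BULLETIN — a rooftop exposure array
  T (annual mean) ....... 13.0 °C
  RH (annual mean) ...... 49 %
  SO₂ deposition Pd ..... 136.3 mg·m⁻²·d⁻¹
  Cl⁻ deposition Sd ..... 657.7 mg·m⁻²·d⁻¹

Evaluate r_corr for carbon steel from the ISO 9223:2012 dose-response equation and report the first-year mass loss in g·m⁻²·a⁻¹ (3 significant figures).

r_corr = 785 g·m⁻²·a⁻¹

carbon steel: f(T) = -0.054·(T−10) [T>10 °C] = -0.1620
  sulphur-dioxide contribution → 51.66 μm/a
  chloride contribution → 48.29 μm/a
  ⇒ r_corr(carbon steel) = 99.95 μm/a
Convert to mass loss: 99.95 μm/a × 7.85 g/cm³ = 784.6 g·m⁻²·a⁻¹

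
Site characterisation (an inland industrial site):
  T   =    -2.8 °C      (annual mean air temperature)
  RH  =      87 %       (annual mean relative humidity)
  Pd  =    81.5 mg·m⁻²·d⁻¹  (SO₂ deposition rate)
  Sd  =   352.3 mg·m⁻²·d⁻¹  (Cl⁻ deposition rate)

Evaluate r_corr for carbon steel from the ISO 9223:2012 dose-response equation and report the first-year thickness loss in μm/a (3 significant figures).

carbon steel: T≤10 °C ⇒ hinge +0.150·(-2.8−10) = -1.9200
  sulphur-dioxide contribution → 14.57 μm/a
  chloride contribution → 61.08 μm/a
  ⇒ r_corr(carbon steel) = 75.66 μm/a

r_corr = 75.7 μm/a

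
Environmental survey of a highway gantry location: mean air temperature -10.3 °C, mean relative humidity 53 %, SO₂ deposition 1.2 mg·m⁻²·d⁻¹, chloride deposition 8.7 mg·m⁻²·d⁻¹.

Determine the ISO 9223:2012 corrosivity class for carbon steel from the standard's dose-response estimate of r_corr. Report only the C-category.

carbon steel: temperature factor f = +0.150·(-20.3) = -3.0450
  sulphur-dioxide contribution → 0.2673 μm/a
  chloride contribution → 1.485 μm/a
  ⇒ r_corr(carbon steel) = 1.752 μm/a
ISO 9223 Table 2 (carbon steel): 1.3 < 1.75 ≤ 25 μm/a ⇒ C2

C2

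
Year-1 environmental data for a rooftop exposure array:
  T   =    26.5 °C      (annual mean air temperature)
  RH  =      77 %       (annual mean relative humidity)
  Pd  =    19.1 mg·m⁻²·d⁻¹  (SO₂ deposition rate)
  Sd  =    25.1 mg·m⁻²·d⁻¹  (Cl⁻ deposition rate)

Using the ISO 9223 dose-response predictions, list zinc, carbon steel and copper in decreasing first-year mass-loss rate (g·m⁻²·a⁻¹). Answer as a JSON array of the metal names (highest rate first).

zinc: temperature factor f = -0.071·(16.5) = -1.1715
  SO₂ term: 0.0129·19.1^0.44·exp(0.046·77-1.1715) = 0.5055
  Cl⁻ term: 0.0175·25.1^0.57·exp(0.008·77+0.085·26.5) = 1.935
  r_corr = 0.5055 + 1.935 = 2.44 μm/a
  mass loss = 2.44 μm/a × 7.14 g/cm³ = 17.42 g·m⁻²·a⁻¹
carbon steel: T>10 °C ⇒ hinge -0.054·(26.5−10) = -0.8910
  SO₂ term: 1.77·19.1^0.52·exp(0.02·77-0.8910) = 15.7
  Cl⁻ term: 0.102·25.1^0.62·exp(0.033·77+0.04·26.5) = 27.56
  r_corr = 15.7 + 27.56 = 43.26 μm/a
  mass loss = 43.26 μm/a × 7.85 g/cm³ = 339.6 g·m⁻²·a⁻¹
copper: temperature factor f = -0.080·(16.5) = -1.3200
  Pd branch = 0.0053·Pd^0.26·e^(0.059·RH+f) = 0.2865 μm/a
  Sd branch = 0.01025·Sd^0.27·e^(0.036·RH+0.049·T) = 1.434 μm/a
  sum: 0.2865 + 1.434 → r_corr = 1.72 μm/a
  mass loss = 1.72 μm/a × 8.96 g/cm³ = 15.41 g·m⁻²·a⁻¹
Ordering by g·m⁻²·a⁻¹: carbon steel (340) > zinc (17.4) > copper (15.4)

["carbon steel", "zinc", "copper"]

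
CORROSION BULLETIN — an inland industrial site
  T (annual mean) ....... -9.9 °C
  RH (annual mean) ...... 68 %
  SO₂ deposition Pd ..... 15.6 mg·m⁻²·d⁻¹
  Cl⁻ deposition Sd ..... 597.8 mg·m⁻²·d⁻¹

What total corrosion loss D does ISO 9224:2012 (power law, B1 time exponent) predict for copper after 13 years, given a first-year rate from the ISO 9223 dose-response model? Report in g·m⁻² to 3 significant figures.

D(13) = 22.7 g·m⁻²

copper: T≤10 °C ⇒ hinge +0.126·(-9.9−10) = -2.5074
  Pd branch = 0.0053·Pd^0.26·e^(0.059·RH+f) = 0.04874 μm/a
  Cl⁻ term: 0.01025·597.8^0.27·exp(0.036·68+0.049·-9.9) = 0.4101
  r_corr = 0.04874 + 0.4101 = 0.4588 μm/a
Long-term exponent b (ISO 9224 Table 2, B1) = 0.667
  D(13) = 0.4588 × 13^0.667 = 0.4588 × 5.534 = 2.539 μm
  Mass loss = 2.539 μm × 8.96 g/cm³ = 22.75 g·m⁻²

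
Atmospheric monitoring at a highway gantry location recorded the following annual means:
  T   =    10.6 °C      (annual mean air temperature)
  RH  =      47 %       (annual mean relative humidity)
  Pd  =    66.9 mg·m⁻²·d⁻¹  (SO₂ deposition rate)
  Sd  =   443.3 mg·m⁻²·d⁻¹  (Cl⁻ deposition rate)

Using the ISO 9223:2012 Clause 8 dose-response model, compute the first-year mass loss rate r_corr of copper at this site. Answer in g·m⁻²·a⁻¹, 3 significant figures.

r_corr = 6.51 g·m⁻²·a⁻¹

copper: temperature factor f = -0.080·(0.6) = -0.0480
  Pd branch = 0.0053·Pd^0.26·e^(0.059·RH+f) = 0.2412 μm/a
  Sd branch = 0.01025·Sd^0.27·e^(0.036·RH+0.049·T) = 0.485 μm/a
  sum: 0.2412 + 0.485 → r_corr = 0.7262 μm/a
Convert to mass loss: 0.7262 μm/a × 8.96 g/cm³ = 6.506 g·m⁻²·a⁻¹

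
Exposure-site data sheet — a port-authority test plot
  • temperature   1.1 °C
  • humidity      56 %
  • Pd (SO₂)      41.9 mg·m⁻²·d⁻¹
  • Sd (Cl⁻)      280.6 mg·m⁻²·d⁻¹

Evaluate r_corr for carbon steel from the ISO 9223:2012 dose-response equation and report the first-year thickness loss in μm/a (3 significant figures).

r_corr = 32.2 μm/a

carbon steel: f(T) = +0.150·(T−10) [T≤10 °C] = -1.3350
  SO₂ term: 1.77·41.9^0.52·exp(0.02·56-1.3350) = 9.958
  Cl⁻ term: 0.102·280.6^0.62·exp(0.033·56+0.04·1.1) = 22.29
  r_corr = 9.958 + 22.29 = 32.25 μm/a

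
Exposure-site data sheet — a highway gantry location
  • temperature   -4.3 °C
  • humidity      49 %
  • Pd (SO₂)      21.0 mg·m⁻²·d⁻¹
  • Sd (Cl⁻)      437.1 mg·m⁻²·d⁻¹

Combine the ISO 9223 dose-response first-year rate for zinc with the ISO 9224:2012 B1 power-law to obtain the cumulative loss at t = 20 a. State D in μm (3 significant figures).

zinc: f(T) = +0.038·(T−10) [T≤10 °C] = -0.5434
  Pd branch = 0.0129·Pd^0.44·e^(0.046·RH+f) = 0.2724 μm/a
  Cl⁻ term: 0.0175·437.1^0.57·exp(0.008·49+0.085·-4.3) = 0.575
  sum: 0.2724 + 0.575 → r_corr = 0.8475 μm/a
ISO 9224: D(t) = r_corr · t^b with b = 0.813 (zinc, B1)
  D(20) = 0.8475 × 20^0.813 = 0.8475 × 11.42 = 9.68 μm

D(20) = 9.68 μm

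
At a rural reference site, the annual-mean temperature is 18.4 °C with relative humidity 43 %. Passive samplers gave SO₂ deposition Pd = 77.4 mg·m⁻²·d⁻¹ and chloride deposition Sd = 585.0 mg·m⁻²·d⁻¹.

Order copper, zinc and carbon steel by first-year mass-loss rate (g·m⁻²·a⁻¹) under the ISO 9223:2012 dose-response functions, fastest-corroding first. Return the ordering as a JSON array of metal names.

copper: temperature factor f = -0.080·(8.4) = -0.6720
  sulphur-dioxide contribution → 0.106 μm/a
  chloride contribution → 0.6633 μm/a
  total first-year rate 0.7693 μm/a
  mass loss = 0.7693 μm/a × 8.96 g/cm³ = 6.893 g·m⁻²·a⁻¹
zinc: temperature factor f = -0.071·(8.4) = -0.5964
  sulphur-dioxide contribution → 0.3481 μm/a
  chloride contribution → 4.456 μm/a
  total first-year rate 4.804 μm/a
  mass loss = 4.804 μm/a × 7.14 g/cm³ = 34.3 g·m⁻²·a⁻¹
carbon steel: f(T) = -0.054·(T−10) [T>10 °C] = -0.4536
  sulphur-dioxide contribution → 25.5 μm/a
  chloride contribution → 45.72 μm/a
  total first-year rate 71.23 μm/a
  mass loss = 71.23 μm/a × 7.85 g/cm³ = 559.1 g·m⁻²·a⁻¹
Ordering by g·m⁻²·a⁻¹: carbon steel (559) > zinc (34.3) > copper (6.89)

["carbon steel", "zinc", "copper"]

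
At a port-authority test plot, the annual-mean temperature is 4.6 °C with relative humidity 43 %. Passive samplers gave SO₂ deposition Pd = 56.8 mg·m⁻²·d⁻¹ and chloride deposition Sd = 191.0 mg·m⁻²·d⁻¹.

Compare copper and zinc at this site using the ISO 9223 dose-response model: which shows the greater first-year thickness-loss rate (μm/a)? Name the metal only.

copper: f(T) = +0.126·(T−10) [T≤10 °C] = -0.6804
  sulphur-dioxide contribution → 0.09699 μm/a
  chloride contribution → 0.2493 μm/a
  ⇒ r_corr(copper) = 0.3463 μm/a
zinc: temperature factor f = +0.038·(-5.4) = -0.2052
  sulphur-dioxide contribution → 0.4492 μm/a
  chloride contribution → 0.7285 μm/a
  total first-year rate 1.178 μm/a
Ordering by μm/a: zinc (1.18) > copper (0.346)

zinc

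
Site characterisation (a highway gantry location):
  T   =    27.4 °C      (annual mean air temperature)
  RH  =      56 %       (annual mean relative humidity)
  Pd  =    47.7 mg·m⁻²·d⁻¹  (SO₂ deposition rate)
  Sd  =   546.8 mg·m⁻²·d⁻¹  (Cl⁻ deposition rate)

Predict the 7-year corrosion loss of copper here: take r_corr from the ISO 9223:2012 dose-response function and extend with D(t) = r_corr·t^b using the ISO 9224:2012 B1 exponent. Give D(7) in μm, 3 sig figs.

D(7) = 6.28 μm

copper: f(T) = -0.080·(T−10) [T>10 °C] = -1.3920
  sulphur-dioxide contribution → 0.09796 μm/a
  chloride contribution → 1.616 μm/a
  total first-year rate 1.714 μm/a
ISO 9224: D(t) = r_corr · t^b with b = 0.667 (copper, B1)
  D(7) = 1.714 × 7^0.667 = 1.714 × 3.662 = 6.278 μm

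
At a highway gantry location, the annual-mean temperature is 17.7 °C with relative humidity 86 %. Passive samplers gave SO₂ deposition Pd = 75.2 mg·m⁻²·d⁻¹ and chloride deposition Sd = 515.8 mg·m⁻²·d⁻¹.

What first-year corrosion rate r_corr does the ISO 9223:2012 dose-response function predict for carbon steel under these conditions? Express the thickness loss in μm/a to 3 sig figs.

r_corr = 232 μm/a

carbon steel: temperature factor f = -0.054·(7.7) = -0.4158
  SO₂ term: 1.77·75.2^0.52·exp(0.02·86-0.4158) = 61.66
  Cl⁻ term: 0.102·515.8^0.62·exp(0.033·86+0.04·17.7) = 170
  r_corr = 61.66 + 170 = 231.6 μm/a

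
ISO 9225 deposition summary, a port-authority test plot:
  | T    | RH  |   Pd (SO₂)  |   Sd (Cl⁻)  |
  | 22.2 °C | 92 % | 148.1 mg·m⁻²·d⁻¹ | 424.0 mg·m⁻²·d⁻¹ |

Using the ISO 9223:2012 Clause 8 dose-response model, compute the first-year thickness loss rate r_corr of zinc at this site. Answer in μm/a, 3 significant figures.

zinc: f(T) = -0.071·(T−10) [T>10 °C] = -0.8662
  sulphur-dioxide contribution → 3.368 μm/a
  chloride contribution → 7.582 μm/a
  total first-year rate 10.95 μm/a

r_corr = 11.0 μm/a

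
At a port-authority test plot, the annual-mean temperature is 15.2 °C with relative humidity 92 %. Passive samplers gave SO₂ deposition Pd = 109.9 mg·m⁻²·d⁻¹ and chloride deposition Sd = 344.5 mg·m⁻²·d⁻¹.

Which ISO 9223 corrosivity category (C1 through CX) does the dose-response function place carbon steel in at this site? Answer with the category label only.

CX

carbon steel: T>10 °C ⇒ hinge -0.054·(15.2−10) = -0.2808
  SO₂ term: 1.77·109.9^0.52·exp(0.02·92-0.2808) = 96.93
  Cl⁻ term: 0.102·344.5^0.62·exp(0.033·92+0.04·15.2) = 146
  r_corr = 96.93 + 146 = 242.9 μm/a
243 μm/a falls in (200, 700] for carbon steel → category CX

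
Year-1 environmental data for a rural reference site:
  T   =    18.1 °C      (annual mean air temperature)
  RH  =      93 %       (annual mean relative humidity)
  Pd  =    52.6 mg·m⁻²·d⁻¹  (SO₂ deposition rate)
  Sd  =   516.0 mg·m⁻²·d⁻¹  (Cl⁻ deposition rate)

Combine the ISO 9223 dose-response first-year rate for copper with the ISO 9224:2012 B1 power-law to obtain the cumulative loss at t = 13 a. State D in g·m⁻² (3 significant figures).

D(13) = 283 g·m⁻²

copper: temperature factor f = -0.080·(8.1) = -0.6480
  SO₂ term: 0.0053·52.6^0.26·exp(0.059·93-0.6480) = 1.876
  Sd branch = 0.01025·Sd^0.27·e^(0.036·RH+0.049·T) = 3.822 μm/a
  r_corr = 1.876 + 3.822 = 5.699 μm/a
Long-term exponent b (ISO 9224 Table 2, B1) = 0.667
  D(13) = 5.699 × 13^0.667 = 5.699 × 5.534 = 31.53 μm
  Mass loss = 31.53 μm × 8.96 g/cm³ = 282.5 g·m⁻²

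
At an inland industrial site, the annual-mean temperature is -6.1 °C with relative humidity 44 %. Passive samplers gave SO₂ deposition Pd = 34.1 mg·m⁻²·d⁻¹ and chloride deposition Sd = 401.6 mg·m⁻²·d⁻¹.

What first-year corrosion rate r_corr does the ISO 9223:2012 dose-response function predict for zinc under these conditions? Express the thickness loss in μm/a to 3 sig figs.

r_corr = 0.702 μm/a

zinc: f(T) = +0.038·(T−10) [T≤10 °C] = -0.6118
  sulphur-dioxide contribution → 0.2502 μm/a
  chloride contribution → 0.4517 μm/a
  ⇒ r_corr(zinc) = 0.702 μm/a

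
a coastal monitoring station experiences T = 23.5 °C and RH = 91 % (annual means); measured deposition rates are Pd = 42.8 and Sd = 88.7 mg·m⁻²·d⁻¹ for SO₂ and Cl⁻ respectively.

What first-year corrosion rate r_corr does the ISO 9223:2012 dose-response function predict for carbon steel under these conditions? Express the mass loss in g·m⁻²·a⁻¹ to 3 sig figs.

r_corr = 958 g·m⁻²·a⁻¹

carbon steel: temperature factor f = -0.054·(13.5) = -0.7290
  sulphur-dioxide contribution → 37.17 μm/a
  chloride contribution → 84.87 μm/a
  ⇒ r_corr(carbon steel) = 122 μm/a
Convert to mass loss: 122 μm/a × 7.85 g/cm³ = 958 g·m⁻²·a⁻¹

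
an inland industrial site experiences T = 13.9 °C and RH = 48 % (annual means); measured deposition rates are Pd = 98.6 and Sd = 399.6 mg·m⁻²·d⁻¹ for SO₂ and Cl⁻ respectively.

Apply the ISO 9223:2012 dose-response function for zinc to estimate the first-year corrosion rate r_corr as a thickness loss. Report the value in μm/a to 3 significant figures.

zinc: f(T) = -0.071·(T−10) [T>10 °C] = -0.2769
  SO₂ term: 0.0129·98.6^0.44·exp(0.046·48-0.2769) = 0.6708
  Cl⁻ term: 0.0175·399.6^0.57·exp(0.008·48+0.085·13.9) = 2.546
  sum: 0.6708 + 2.546 → r_corr = 3.217 μm/a

r_corr = 3.22 μm/a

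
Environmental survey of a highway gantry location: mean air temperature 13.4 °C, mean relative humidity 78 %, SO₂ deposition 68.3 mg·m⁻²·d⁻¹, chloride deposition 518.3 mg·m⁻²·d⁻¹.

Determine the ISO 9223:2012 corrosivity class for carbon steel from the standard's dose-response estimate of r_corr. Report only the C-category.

C5

carbon steel: f(T) = -0.054·(T−10) [T>10 °C] = -0.1836
  sulphur-dioxide contribution → 63.04 μm/a
  chloride contribution → 110.2 μm/a
  total first-year rate 173.3 μm/a
Category bounds: 80…200 μm/a bracket r_corr ⇒ C5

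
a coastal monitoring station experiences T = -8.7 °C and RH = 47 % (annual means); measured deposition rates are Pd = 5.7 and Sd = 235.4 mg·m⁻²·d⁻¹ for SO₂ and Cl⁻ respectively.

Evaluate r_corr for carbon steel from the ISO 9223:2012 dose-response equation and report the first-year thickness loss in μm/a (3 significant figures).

r_corr = 10.7 μm/a

carbon steel: T≤10 °C ⇒ hinge +0.150·(-8.7−10) = -2.8050
  sulphur-dioxide contribution → 0.6777 μm/a
  chloride contribution → 10.04 μm/a
  ⇒ r_corr(carbon steel) = 10.71 μm/a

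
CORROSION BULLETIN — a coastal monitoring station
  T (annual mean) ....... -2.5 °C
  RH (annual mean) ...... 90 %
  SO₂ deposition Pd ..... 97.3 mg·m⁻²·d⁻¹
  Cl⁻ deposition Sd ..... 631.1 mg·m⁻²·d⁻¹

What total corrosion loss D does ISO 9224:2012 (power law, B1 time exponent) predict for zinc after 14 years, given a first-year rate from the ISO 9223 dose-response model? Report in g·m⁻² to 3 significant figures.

zinc: f(T) = +0.038·(T−10) [T≤10 °C] = -0.4750
  Pd branch = 0.0129·Pd^0.44·e^(0.046·RH+f) = 3.776 μm/a
  Sd branch = 0.0175·Sd^0.57·e^(0.008·RH+0.085·T) = 1.147 μm/a
  sum: 3.776 + 1.147 → r_corr = 4.923 μm/a
Long-term exponent b (ISO 9224 Table 2, B1) = 0.813
  D(14) = 4.923 × 14^0.813 = 4.923 × 8.547 = 42.08 μm
  Mass loss = 42.08 μm × 7.14 g/cm³ = 300.4 g·m⁻²

D(14) = 300 g·m⁻²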